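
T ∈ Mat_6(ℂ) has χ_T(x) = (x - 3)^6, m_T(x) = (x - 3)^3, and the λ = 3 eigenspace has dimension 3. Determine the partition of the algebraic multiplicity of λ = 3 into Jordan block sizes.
Block sizes for λ = 3: [3, 2, 1]

Step 1 — from the characteristic polynomial, algebraic multiplicity of λ = 3 is 6. From dim ker(T − (3)·I) = 3, there are exactly 3 Jordan blocks for λ = 3.
Step 2 — from the minimal polynomial, the factor (x − 3)^3 tells us the largest block for λ = 3 has size 3.
Step 3 — with total size 6, 3 blocks, and largest block 3, the block sizes (in nonincreasing order) are [3, 2, 1].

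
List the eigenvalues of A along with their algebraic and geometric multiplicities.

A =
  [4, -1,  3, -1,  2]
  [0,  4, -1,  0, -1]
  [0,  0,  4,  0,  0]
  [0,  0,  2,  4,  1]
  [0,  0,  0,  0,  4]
λ = 4: alg = 5, geom = 2

Step 1 — factor the characteristic polynomial to read off the algebraic multiplicities:
  χ_A(x) = (x - 4)^5

Step 2 — compute geometric multiplicities via the rank-nullity identity g(λ) = n − rank(A − λI):
  rank(A − (4)·I) = 3, so dim ker(A − (4)·I) = n − 3 = 2

Summary:
  λ = 4: algebraic multiplicity = 5, geometric multiplicity = 2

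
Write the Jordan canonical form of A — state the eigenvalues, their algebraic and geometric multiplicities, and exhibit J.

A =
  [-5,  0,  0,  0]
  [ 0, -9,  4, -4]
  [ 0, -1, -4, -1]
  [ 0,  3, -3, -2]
J_2(-5) ⊕ J_1(-5) ⊕ J_1(-5)

The characteristic polynomial is
  det(x·I − A) = x^4 + 20*x^3 + 150*x^2 + 500*x + 625 = (x + 5)^4

Eigenvalues and multiplicities (the geometric multiplicity of λ is n − rank(A − λI), which equals the number of Jordan blocks for λ):
  λ = -5: algebraic multiplicity = 4, geometric multiplicity = 3

Determining the block sizes for each eigenvalue:
  λ = -5: 3 blocks summing to 4 forces exactly one block of size 2 and the rest size 1 → block sizes [2, 1, 1]

Assembling the blocks gives a Jordan form
J =
  [-5,  1,  0,  0]
  [ 0, -5,  0,  0]
  [ 0,  0, -5,  0]
  [ 0,  0,  0, -5]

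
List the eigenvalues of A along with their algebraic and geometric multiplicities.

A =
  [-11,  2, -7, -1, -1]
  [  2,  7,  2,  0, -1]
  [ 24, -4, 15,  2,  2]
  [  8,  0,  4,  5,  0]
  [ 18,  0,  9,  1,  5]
λ = 1: alg = 1, geom = 1; λ = 5: alg = 4, geom = 2

Step 1 — factor the characteristic polynomial to read off the algebraic multiplicities:
  χ_A(x) = (x - 5)^4*(x - 1)

Step 2 — compute geometric multiplicities via the rank-nullity identity g(λ) = n − rank(A − λI):
  rank(A − (1)·I) = 4, so dim ker(A − (1)·I) = n − 4 = 1
  rank(A − (5)·I) = 3, so dim ker(A − (5)·I) = n − 3 = 2

Summary:
  λ = 1: algebraic multiplicity = 1, geometric multiplicity = 1
  λ = 5: algebraic multiplicity = 4, geometric multiplicity = 2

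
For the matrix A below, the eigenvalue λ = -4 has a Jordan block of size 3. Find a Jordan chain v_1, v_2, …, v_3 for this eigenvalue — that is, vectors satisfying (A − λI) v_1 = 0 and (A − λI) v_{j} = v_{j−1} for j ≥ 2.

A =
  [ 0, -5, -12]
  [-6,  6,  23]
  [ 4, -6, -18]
A Jordan chain for λ = -4 of length 3:
v_1 = (-2, 8, -4)ᵀ
v_2 = (4, -6, 4)ᵀ
v_3 = (1, 0, 0)ᵀ

Let N = A − (-4)·I. We want v_3 with N^3 v_3 = 0 but N^2 v_3 ≠ 0; then v_{j-1} := N · v_j for j = 3, …, 2.

Pick v_3 = (1, 0, 0)ᵀ.
Then v_2 = N · v_3 = (4, -6, 4)ᵀ.
Then v_1 = N · v_2 = (-2, 8, -4)ᵀ.

Sanity check: (A − (-4)·I) v_1 = (0, 0, 0)ᵀ = 0. ✓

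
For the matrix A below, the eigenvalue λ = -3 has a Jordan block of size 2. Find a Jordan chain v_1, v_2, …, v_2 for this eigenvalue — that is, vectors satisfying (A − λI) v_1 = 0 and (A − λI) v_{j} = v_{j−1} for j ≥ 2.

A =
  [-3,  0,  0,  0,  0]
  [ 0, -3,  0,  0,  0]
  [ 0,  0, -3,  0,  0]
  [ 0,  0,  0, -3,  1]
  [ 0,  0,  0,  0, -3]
A Jordan chain for λ = -3 of length 2:
v_1 = (0, 0, 0, 1, 0)ᵀ
v_2 = (0, 0, 0, 0, 1)ᵀ

Let N = A − (-3)·I. We want v_2 with N^2 v_2 = 0 but N^1 v_2 ≠ 0; then v_{j-1} := N · v_j for j = 2, …, 2.

Pick v_2 = (0, 0, 0, 0, 1)ᵀ.
Then v_1 = N · v_2 = (0, 0, 0, 1, 0)ᵀ.

Sanity check: (A − (-3)·I) v_1 = (0, 0, 0, 0, 0)ᵀ = 0. ✓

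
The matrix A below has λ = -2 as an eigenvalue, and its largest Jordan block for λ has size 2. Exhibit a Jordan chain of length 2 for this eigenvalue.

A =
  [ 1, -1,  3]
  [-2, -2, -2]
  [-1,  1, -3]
A Jordan chain for λ = -2 of length 2:
v_1 = (-1, 0, 1)ᵀ
v_2 = (0, 1, 0)ᵀ

Let N = A − (-2)·I. We want v_2 with N^2 v_2 = 0 but N^1 v_2 ≠ 0; then v_{j-1} := N · v_j for j = 2, …, 2.

Pick v_2 = (0, 1, 0)ᵀ.
Then v_1 = N · v_2 = (-1, 0, 1)ᵀ.

Sanity check: (A − (-2)·I) v_1 = (0, 0, 0)ᵀ = 0. ✓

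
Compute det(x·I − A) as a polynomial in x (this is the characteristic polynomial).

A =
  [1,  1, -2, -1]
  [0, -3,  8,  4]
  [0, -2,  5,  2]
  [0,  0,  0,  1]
x^4 - 4*x^3 + 6*x^2 - 4*x + 1

Expanding det(x·I − A) (e.g. by cofactor expansion or by noting that A is similar to its Jordan form J, which has the same characteristic polynomial as A) gives
  χ_A(x) = x^4 - 4*x^3 + 6*x^2 - 4*x + 1
which factors as (x - 1)^4. The eigenvalues (with algebraic multiplicities) are λ = 1 with multiplicity 4.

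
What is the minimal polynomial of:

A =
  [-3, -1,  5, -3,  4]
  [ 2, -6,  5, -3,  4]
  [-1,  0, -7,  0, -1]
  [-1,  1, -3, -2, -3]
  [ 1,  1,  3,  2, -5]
x^4 + 18*x^3 + 121*x^2 + 360*x + 400

The characteristic polynomial is χ_A(x) = (x + 4)^2*(x + 5)^3, so the eigenvalues are known. The minimal polynomial is
  m_A(x) = Π_λ (x − λ)^{k_λ}
where k_λ is the size of the *largest* Jordan block for λ (equivalently, the smallest k with (A − λI)^k v = 0 for every generalised eigenvector v of λ).

  λ = -5: largest Jordan block has size 2, contributing (x + 5)^2
  λ = -4: largest Jordan block has size 2, contributing (x + 4)^2

So m_A(x) = (x + 4)^2*(x + 5)^2 = x^4 + 18*x^3 + 121*x^2 + 360*x + 400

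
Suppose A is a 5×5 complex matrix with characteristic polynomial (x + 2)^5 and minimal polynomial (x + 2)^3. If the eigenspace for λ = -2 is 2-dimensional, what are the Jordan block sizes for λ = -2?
Block sizes for λ = -2: [3, 2]

Step 1 — from the characteristic polynomial, algebraic multiplicity of λ = -2 is 5. From dim ker(A − (-2)·I) = 2, there are exactly 2 Jordan blocks for λ = -2.
Step 2 — from the minimal polynomial, the factor (x + 2)^3 tells us the largest block for λ = -2 has size 3.
Step 3 — with total size 5, 2 blocks, and largest block 3, the block sizes (in nonincreasing order) are [3, 2].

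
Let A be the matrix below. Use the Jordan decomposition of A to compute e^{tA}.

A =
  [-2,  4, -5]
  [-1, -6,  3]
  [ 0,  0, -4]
e^{tA} =
  [2*t*exp(-4*t) + exp(-4*t), 4*t*exp(-4*t), t^2*exp(-4*t) - 5*t*exp(-4*t)]
  [-t*exp(-4*t), -2*t*exp(-4*t) + exp(-4*t), -t^2*exp(-4*t)/2 + 3*t*exp(-4*t)]
  [0, 0, exp(-4*t)]

Strategy: write A = P · J · P⁻¹ where J is a Jordan canonical form, so e^{tA} = P · e^{tJ} · P⁻¹, and e^{tJ} can be computed block-by-block.

A has Jordan form
J =
  [-4,  1,  0]
  [ 0, -4,  1]
  [ 0,  0, -4]
(up to reordering of blocks).

Per-block formulas:
  For a 3×3 Jordan block J_3(-4): exp(t · J_3(-4)) = e^(-4t)·(I + t·N + (t^2/2)·N^2), where N is the 3×3 nilpotent shift.

After assembling e^{tJ} and conjugating by P, we get:

e^{tA} =
  [2*t*exp(-4*t) + exp(-4*t), 4*t*exp(-4*t), t^2*exp(-4*t) - 5*t*exp(-4*t)]
  [-t*exp(-4*t), -2*t*exp(-4*t) + exp(-4*t), -t^2*exp(-4*t)/2 + 3*t*exp(-4*t)]
  [0, 0, exp(-4*t)]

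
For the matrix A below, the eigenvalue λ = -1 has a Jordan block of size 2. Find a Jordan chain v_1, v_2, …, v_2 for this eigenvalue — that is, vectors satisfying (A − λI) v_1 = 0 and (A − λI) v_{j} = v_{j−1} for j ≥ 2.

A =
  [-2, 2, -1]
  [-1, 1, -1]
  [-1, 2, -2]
A Jordan chain for λ = -1 of length 2:
v_1 = (-1, -1, -1)ᵀ
v_2 = (1, 0, 0)ᵀ

Let N = A − (-1)·I. We want v_2 with N^2 v_2 = 0 but N^1 v_2 ≠ 0; then v_{j-1} := N · v_j for j = 2, …, 2.

Pick v_2 = (1, 0, 0)ᵀ.
Then v_1 = N · v_2 = (-1, -1, -1)ᵀ.

Sanity check: (A − (-1)·I) v_1 = (0, 0, 0)ᵀ = 0. ✓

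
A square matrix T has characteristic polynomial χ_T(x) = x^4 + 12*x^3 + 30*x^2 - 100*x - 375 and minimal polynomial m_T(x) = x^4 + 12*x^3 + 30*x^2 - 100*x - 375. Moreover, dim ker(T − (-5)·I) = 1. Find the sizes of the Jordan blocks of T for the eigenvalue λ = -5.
Block sizes for λ = -5: [3]

Step 1 — from the characteristic polynomial, algebraic multiplicity of λ = -5 is 3. From dim ker(T − (-5)·I) = 1, there are exactly 1 Jordan blocks for λ = -5.
Step 2 — from the minimal polynomial, the factor (x + 5)^3 tells us the largest block for λ = -5 has size 3.
Step 3 — with total size 3, 1 blocks, and largest block 3, the block sizes (in nonincreasing order) are [3].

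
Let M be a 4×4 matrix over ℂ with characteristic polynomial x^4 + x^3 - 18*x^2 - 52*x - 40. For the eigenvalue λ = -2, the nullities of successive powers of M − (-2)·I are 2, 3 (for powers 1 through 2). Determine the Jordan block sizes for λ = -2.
Block sizes for λ = -2: [2, 1]

From the dimensions of kernels of powers, the number of Jordan blocks of size at least j is d_j − d_{j−1} where d_j = dim ker(N^j) (with d_0 = 0). Computing the differences gives [2, 1].
The number of blocks of size exactly k is (#blocks of size ≥ k) − (#blocks of size ≥ k + 1), so the partition is: 1 block(s) of size 1, 1 block(s) of size 2.
In nonincreasing order the block sizes are [2, 1].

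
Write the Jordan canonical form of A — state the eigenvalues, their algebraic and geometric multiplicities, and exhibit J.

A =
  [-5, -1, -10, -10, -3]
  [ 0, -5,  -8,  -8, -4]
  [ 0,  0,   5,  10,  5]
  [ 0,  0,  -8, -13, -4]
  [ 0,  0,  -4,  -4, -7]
J_2(-5) ⊕ J_2(-5) ⊕ J_1(-5)

The characteristic polynomial is
  det(x·I − A) = x^5 + 25*x^4 + 250*x^3 + 1250*x^2 + 3125*x + 3125 = (x + 5)^5

Eigenvalues and multiplicities (the geometric multiplicity of λ is n − rank(A − λI), which equals the number of Jordan blocks for λ):
  λ = -5: algebraic multiplicity = 5, geometric multiplicity = 3

Determining the block sizes for each eigenvalue:
  λ = -5: with am = 5 and gm = 3, the partition is not yet determined (e.g. several partitions of 5 into 3 parts exist). Let N = A − (-5)·I. Computing rank(N^1) = 2, rank(N^2) = 0; the number of blocks of size ≥ j is rank(N^{j−1}) − rank(N^j), giving [3, 2]. So we have 2 block(s) of size 2, 1 block(s) of size 1 → block sizes [2, 2, 1]

Assembling the blocks gives a Jordan form
J =
  [-5,  1,  0,  0,  0]
  [ 0, -5,  0,  0,  0]
  [ 0,  0, -5,  1,  0]
  [ 0,  0,  0, -5,  0]
  [ 0,  0,  0,  0, -5]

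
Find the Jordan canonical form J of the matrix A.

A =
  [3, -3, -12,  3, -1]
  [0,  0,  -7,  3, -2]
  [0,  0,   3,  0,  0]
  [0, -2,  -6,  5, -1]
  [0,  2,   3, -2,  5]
J_3(3) ⊕ J_1(3) ⊕ J_1(4)

The characteristic polynomial is
  det(x·I − A) = x^5 - 16*x^4 + 102*x^3 - 324*x^2 + 513*x - 324 = (x - 4)*(x - 3)^4

Eigenvalues and multiplicities (the geometric multiplicity of λ is n − rank(A − λI), which equals the number of Jordan blocks for λ):
  λ = 3: algebraic multiplicity = 4, geometric multiplicity = 2
  λ = 4: algebraic multiplicity = 1, geometric multiplicity = 1

Determining the block sizes for each eigenvalue:
  λ = 3: with am = 4 and gm = 2, the partition is not yet determined (e.g. several partitions of 4 into 2 parts exist). Let N = A − (3)·I. Computing rank(N^1) = 3, rank(N^2) = 2, rank(N^3) = 1; the number of blocks of size ≥ j is rank(N^{j−1}) − rank(N^j), giving [2, 1, 1]. So we have 1 block(s) of size 3, 1 block(s) of size 1 → block sizes [3, 1]
  λ = 4: one block (gm = 1), so the single block has size am = 1 → block sizes [1]

Assembling the blocks gives a Jordan form
J =
  [3, 1, 0, 0, 0]
  [0, 3, 1, 0, 0]
  [0, 0, 3, 0, 0]
  [0, 0, 0, 3, 0]
  [0, 0, 0, 0, 4]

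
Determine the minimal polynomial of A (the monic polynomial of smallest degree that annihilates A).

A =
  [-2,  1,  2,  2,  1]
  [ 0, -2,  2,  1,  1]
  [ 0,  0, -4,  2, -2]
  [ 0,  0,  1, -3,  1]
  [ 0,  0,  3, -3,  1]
x^3 + 6*x^2 + 12*x + 8

The characteristic polynomial is χ_A(x) = (x + 2)^5, so the eigenvalues are known. The minimal polynomial is
  m_A(x) = Π_λ (x − λ)^{k_λ}
where k_λ is the size of the *largest* Jordan block for λ (equivalently, the smallest k with (A − λI)^k v = 0 for every generalised eigenvector v of λ).

  λ = -2: largest Jordan block has size 3, contributing (x + 2)^3

So m_A(x) = (x + 2)^3 = x^3 + 6*x^2 + 12*x + 8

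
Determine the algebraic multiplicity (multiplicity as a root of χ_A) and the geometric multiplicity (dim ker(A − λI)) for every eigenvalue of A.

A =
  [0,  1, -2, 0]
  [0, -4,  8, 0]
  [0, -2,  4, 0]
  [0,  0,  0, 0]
λ = 0: alg = 4, geom = 3

Step 1 — factor the characteristic polynomial to read off the algebraic multiplicities:
  χ_A(x) = x^4

Step 2 — compute geometric multiplicities via the rank-nullity identity g(λ) = n − rank(A − λI):
  rank(A − (0)·I) = 1, so dim ker(A − (0)·I) = n − 1 = 3

Summary:
  λ = 0: algebraic multiplicity = 4, geometric multiplicity = 3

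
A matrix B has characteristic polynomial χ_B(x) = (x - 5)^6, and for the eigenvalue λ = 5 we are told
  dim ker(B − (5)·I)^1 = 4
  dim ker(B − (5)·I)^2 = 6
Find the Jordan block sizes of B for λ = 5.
Block sizes for λ = 5: [2, 2, 1, 1]

From the dimensions of kernels of powers, the number of Jordan blocks of size at least j is d_j − d_{j−1} where d_j = dim ker(N^j) (with d_0 = 0). Computing the differences gives [4, 2].
The number of blocks of size exactly k is (#blocks of size ≥ k) − (#blocks of size ≥ k + 1), so the partition is: 2 block(s) of size 1, 2 block(s) of size 2.
In nonincreasing order the block sizes are [2, 2, 1, 1].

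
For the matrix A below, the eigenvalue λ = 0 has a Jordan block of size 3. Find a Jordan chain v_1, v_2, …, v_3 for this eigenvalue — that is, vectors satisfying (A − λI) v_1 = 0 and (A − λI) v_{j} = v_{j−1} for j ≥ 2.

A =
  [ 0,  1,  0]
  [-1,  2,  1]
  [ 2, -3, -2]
A Jordan chain for λ = 0 of length 3:
v_1 = (-1, 0, -1)ᵀ
v_2 = (0, -1, 2)ᵀ
v_3 = (1, 0, 0)ᵀ

Let N = A − (0)·I. We want v_3 with N^3 v_3 = 0 but N^2 v_3 ≠ 0; then v_{j-1} := N · v_j for j = 3, …, 2.

Pick v_3 = (1, 0, 0)ᵀ.
Then v_2 = N · v_3 = (0, -1, 2)ᵀ.
Then v_1 = N · v_2 = (-1, 0, -1)ᵀ.

Sanity check: (A − (0)·I) v_1 = (0, 0, 0)ᵀ = 0. ✓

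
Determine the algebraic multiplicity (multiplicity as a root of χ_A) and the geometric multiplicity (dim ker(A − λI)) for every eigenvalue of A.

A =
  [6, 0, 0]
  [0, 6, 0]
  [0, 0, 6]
λ = 6: alg = 3, geom = 3

Step 1 — factor the characteristic polynomial to read off the algebraic multiplicities:
  χ_A(x) = (x - 6)^3

Step 2 — compute geometric multiplicities via the rank-nullity identity g(λ) = n − rank(A − λI):
  rank(A − (6)·I) = 0, so dim ker(A − (6)·I) = n − 0 = 3

Summary:
  λ = 6: algebraic multiplicity = 3, geometric multiplicity = 3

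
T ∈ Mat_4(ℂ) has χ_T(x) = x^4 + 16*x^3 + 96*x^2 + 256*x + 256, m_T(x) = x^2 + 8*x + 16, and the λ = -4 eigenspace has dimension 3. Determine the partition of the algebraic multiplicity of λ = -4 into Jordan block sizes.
Block sizes for λ = -4: [2, 1, 1]

Step 1 — from the characteristic polynomial, algebraic multiplicity of λ = -4 is 4. From dim ker(T − (-4)·I) = 3, there are exactly 3 Jordan blocks for λ = -4.
Step 2 — from the minimal polynomial, the factor (x + 4)^2 tells us the largest block for λ = -4 has size 2.
Step 3 — with total size 4, 3 blocks, and largest block 2, the block sizes (in nonincreasing order) are [2, 1, 1].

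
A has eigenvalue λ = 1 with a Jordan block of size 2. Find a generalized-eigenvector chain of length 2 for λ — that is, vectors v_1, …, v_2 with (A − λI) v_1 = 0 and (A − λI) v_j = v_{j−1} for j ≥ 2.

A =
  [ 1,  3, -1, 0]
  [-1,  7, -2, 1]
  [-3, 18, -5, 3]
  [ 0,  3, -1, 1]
A Jordan chain for λ = 1 of length 2:
v_1 = (0, -1, -3, 0)ᵀ
v_2 = (1, 0, 0, 0)ᵀ

Let N = A − (1)·I. We want v_2 with N^2 v_2 = 0 but N^1 v_2 ≠ 0; then v_{j-1} := N · v_j for j = 2, …, 2.

Pick v_2 = (1, 0, 0, 0)ᵀ.
Then v_1 = N · v_2 = (0, -1, -3, 0)ᵀ.

Sanity check: (A − (1)·I) v_1 = (0, 0, 0, 0)ᵀ = 0. ✓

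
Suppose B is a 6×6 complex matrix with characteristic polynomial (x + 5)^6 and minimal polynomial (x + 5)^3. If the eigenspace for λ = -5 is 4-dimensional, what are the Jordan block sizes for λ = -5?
Block sizes for λ = -5: [3, 1, 1, 1]

Step 1 — from the characteristic polynomial, algebraic multiplicity of λ = -5 is 6. From dim ker(B − (-5)·I) = 4, there are exactly 4 Jordan blocks for λ = -5.
Step 2 — from the minimal polynomial, the factor (x + 5)^3 tells us the largest block for λ = -5 has size 3.
Step 3 — with total size 6, 4 blocks, and largest block 3, the block sizes (in nonincreasing order) are [3, 1, 1, 1].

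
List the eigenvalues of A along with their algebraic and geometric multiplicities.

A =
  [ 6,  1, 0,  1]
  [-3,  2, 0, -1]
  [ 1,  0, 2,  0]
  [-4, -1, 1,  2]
λ = 3: alg = 4, geom = 2

Step 1 — factor the characteristic polynomial to read off the algebraic multiplicities:
  χ_A(x) = (x - 3)^4

Step 2 — compute geometric multiplicities via the rank-nullity identity g(λ) = n − rank(A − λI):
  rank(A − (3)·I) = 2, so dim ker(A − (3)·I) = n − 2 = 2

Summary:
  λ = 3: algebraic multiplicity = 4, geometric multiplicity = 2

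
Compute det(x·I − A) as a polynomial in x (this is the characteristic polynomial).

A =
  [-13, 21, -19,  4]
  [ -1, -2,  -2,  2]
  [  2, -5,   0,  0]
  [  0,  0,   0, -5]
x^4 + 20*x^3 + 150*x^2 + 500*x + 625

Expanding det(x·I − A) (e.g. by cofactor expansion or by noting that A is similar to its Jordan form J, which has the same characteristic polynomial as A) gives
  χ_A(x) = x^4 + 20*x^3 + 150*x^2 + 500*x + 625
which factors as (x + 5)^4. The eigenvalues (with algebraic multiplicities) are λ = -5 with multiplicity 4.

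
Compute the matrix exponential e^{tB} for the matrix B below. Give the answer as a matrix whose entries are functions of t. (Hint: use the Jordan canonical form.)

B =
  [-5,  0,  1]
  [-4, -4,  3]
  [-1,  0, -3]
e^{tB} =
  [-t*exp(-4*t) + exp(-4*t), 0, t*exp(-4*t)]
  [t^2*exp(-4*t)/2 - 4*t*exp(-4*t), exp(-4*t), -t^2*exp(-4*t)/2 + 3*t*exp(-4*t)]
  [-t*exp(-4*t), 0, t*exp(-4*t) + exp(-4*t)]

Strategy: write B = P · J · P⁻¹ where J is a Jordan canonical form, so e^{tB} = P · e^{tJ} · P⁻¹, and e^{tJ} can be computed block-by-block.

B has Jordan form
J =
  [-4,  1,  0]
  [ 0, -4,  1]
  [ 0,  0, -4]
(up to reordering of blocks).

Per-block formulas:
  For a 3×3 Jordan block J_3(-4): exp(t · J_3(-4)) = e^(-4t)·(I + t·N + (t^2/2)·N^2), where N is the 3×3 nilpotent shift.

After assembling e^{tJ} and conjugating by P, we get:

e^{tB} =
  [-t*exp(-4*t) + exp(-4*t), 0, t*exp(-4*t)]
  [t^2*exp(-4*t)/2 - 4*t*exp(-4*t), exp(-4*t), -t^2*exp(-4*t)/2 + 3*t*exp(-4*t)]
  [-t*exp(-4*t), 0, t*exp(-4*t) + exp(-4*t)]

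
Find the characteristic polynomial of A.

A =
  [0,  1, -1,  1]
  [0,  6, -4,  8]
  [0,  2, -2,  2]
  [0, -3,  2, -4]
x^4

Expanding det(x·I − A) (e.g. by cofactor expansion or by noting that A is similar to its Jordan form J, which has the same characteristic polynomial as A) gives
  χ_A(x) = x^4
which factors as x^4. The eigenvalues (with algebraic multiplicities) are λ = 0 with multiplicity 4.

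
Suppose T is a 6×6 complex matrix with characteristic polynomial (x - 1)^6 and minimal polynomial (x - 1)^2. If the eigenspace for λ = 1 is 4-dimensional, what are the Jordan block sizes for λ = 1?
Block sizes for λ = 1: [2, 2, 1, 1]

Step 1 — from the characteristic polynomial, algebraic multiplicity of λ = 1 is 6. From dim ker(T − (1)·I) = 4, there are exactly 4 Jordan blocks for λ = 1.
Step 2 — from the minimal polynomial, the factor (x − 1)^2 tells us the largest block for λ = 1 has size 2.
Step 3 — with total size 6, 4 blocks, and largest block 2, the block sizes (in nonincreasing order) are [2, 2, 1, 1].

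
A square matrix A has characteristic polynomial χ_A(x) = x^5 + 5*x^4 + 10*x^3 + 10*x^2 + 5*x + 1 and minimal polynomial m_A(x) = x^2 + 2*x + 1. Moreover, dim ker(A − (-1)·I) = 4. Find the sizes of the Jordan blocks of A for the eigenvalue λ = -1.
Block sizes for λ = -1: [2, 1, 1, 1]

Step 1 — from the characteristic polynomial, algebraic multiplicity of λ = -1 is 5. From dim ker(A − (-1)·I) = 4, there are exactly 4 Jordan blocks for λ = -1.
Step 2 — from the minimal polynomial, the factor (x + 1)^2 tells us the largest block for λ = -1 has size 2.
Step 3 — with total size 5, 4 blocks, and largest block 2, the block sizes (in nonincreasing order) are [2, 1, 1, 1].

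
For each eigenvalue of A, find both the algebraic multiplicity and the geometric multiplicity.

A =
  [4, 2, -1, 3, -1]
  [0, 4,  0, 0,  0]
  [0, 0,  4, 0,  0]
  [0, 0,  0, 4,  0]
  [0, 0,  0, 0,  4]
λ = 4: alg = 5, geom = 4

Step 1 — factor the characteristic polynomial to read off the algebraic multiplicities:
  χ_A(x) = (x - 4)^5

Step 2 — compute geometric multiplicities via the rank-nullity identity g(λ) = n − rank(A − λI):
  rank(A − (4)·I) = 1, so dim ker(A − (4)·I) = n − 1 = 4

Summary:
  λ = 4: algebraic multiplicity = 5, geometric multiplicity = 4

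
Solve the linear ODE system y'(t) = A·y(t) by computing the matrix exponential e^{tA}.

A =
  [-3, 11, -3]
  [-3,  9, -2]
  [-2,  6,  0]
e^{tA} =
  [-t^2*exp(2*t) - 5*t*exp(2*t) + exp(2*t), 2*t^2*exp(2*t) + 11*t*exp(2*t), -t^2*exp(2*t)/2 - 3*t*exp(2*t)]
  [-t^2*exp(2*t) - 3*t*exp(2*t), 2*t^2*exp(2*t) + 7*t*exp(2*t) + exp(2*t), -t^2*exp(2*t)/2 - 2*t*exp(2*t)]
  [-2*t^2*exp(2*t) - 2*t*exp(2*t), 4*t^2*exp(2*t) + 6*t*exp(2*t), -t^2*exp(2*t) - 2*t*exp(2*t) + exp(2*t)]

Strategy: write A = P · J · P⁻¹ where J is a Jordan canonical form, so e^{tA} = P · e^{tJ} · P⁻¹, and e^{tJ} can be computed block-by-block.

A has Jordan form
J =
  [2, 1, 0]
  [0, 2, 1]
  [0, 0, 2]
(up to reordering of blocks).

Per-block formulas:
  For a 3×3 Jordan block J_3(2): exp(t · J_3(2)) = e^(2t)·(I + t·N + (t^2/2)·N^2), where N is the 3×3 nilpotent shift.

After assembling e^{tJ} and conjugating by P, we get:

e^{tA} =
  [-t^2*exp(2*t) - 5*t*exp(2*t) + exp(2*t), 2*t^2*exp(2*t) + 11*t*exp(2*t), -t^2*exp(2*t)/2 - 3*t*exp(2*t)]
  [-t^2*exp(2*t) - 3*t*exp(2*t), 2*t^2*exp(2*t) + 7*t*exp(2*t) + exp(2*t), -t^2*exp(2*t)/2 - 2*t*exp(2*t)]
  [-2*t^2*exp(2*t) - 2*t*exp(2*t), 4*t^2*exp(2*t) + 6*t*exp(2*t), -t^2*exp(2*t) - 2*t*exp(2*t) + exp(2*t)]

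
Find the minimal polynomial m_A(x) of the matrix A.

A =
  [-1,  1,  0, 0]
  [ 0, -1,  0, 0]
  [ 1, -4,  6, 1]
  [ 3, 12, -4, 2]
x^4 - 6*x^3 + x^2 + 24*x + 16

The characteristic polynomial is χ_A(x) = (x - 4)^2*(x + 1)^2, so the eigenvalues are known. The minimal polynomial is
  m_A(x) = Π_λ (x − λ)^{k_λ}
where k_λ is the size of the *largest* Jordan block for λ (equivalently, the smallest k with (A − λI)^k v = 0 for every generalised eigenvector v of λ).

  λ = -1: largest Jordan block has size 2, contributing (x + 1)^2
  λ = 4: largest Jordan block has size 2, contributing (x − 4)^2

So m_A(x) = (x - 4)^2*(x + 1)^2 = x^4 - 6*x^3 + x^2 + 24*x + 16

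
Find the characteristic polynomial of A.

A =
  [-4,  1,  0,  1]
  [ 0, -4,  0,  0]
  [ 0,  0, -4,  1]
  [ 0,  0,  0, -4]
x^4 + 16*x^3 + 96*x^2 + 256*x + 256

Expanding det(x·I − A) (e.g. by cofactor expansion or by noting that A is similar to its Jordan form J, which has the same characteristic polynomial as A) gives
  χ_A(x) = x^4 + 16*x^3 + 96*x^2 + 256*x + 256
which factors as (x + 4)^4. The eigenvalues (with algebraic multiplicities) are λ = -4 with multiplicity 4.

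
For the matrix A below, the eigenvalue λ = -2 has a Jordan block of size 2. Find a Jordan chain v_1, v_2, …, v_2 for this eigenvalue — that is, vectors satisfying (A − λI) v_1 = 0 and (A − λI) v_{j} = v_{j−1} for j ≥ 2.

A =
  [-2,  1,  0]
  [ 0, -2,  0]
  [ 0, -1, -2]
A Jordan chain for λ = -2 of length 2:
v_1 = (1, 0, -1)ᵀ
v_2 = (0, 1, 0)ᵀ

Let N = A − (-2)·I. We want v_2 with N^2 v_2 = 0 but N^1 v_2 ≠ 0; then v_{j-1} := N · v_j for j = 2, …, 2.

Pick v_2 = (0, 1, 0)ᵀ.
Then v_1 = N · v_2 = (1, 0, -1)ᵀ.

Sanity check: (A − (-2)·I) v_1 = (0, 0, 0)ᵀ = 0. ✓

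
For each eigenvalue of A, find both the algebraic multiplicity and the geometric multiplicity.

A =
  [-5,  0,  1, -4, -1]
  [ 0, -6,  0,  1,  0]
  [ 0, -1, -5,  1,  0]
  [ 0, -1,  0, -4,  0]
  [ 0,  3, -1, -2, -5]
λ = -5: alg = 5, geom = 2

Step 1 — factor the characteristic polynomial to read off the algebraic multiplicities:
  χ_A(x) = (x + 5)^5

Step 2 — compute geometric multiplicities via the rank-nullity identity g(λ) = n − rank(A − λI):
  rank(A − (-5)·I) = 3, so dim ker(A − (-5)·I) = n − 3 = 2

Summary:
  λ = -5: algebraic multiplicity = 5, geometric multiplicity = 2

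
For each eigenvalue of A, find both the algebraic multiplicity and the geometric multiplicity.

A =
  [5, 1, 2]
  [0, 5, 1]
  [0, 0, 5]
λ = 5: alg = 3, geom = 1

Step 1 — factor the characteristic polynomial to read off the algebraic multiplicities:
  χ_A(x) = (x - 5)^3

Step 2 — compute geometric multiplicities via the rank-nullity identity g(λ) = n − rank(A − λI):
  rank(A − (5)·I) = 2, so dim ker(A − (5)·I) = n − 2 = 1

Summary:
  λ = 5: algebraic multiplicity = 3, geometric multiplicity = 1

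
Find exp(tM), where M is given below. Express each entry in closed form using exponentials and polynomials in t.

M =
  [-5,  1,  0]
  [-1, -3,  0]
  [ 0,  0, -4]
e^{tM} =
  [-t*exp(-4*t) + exp(-4*t), t*exp(-4*t), 0]
  [-t*exp(-4*t), t*exp(-4*t) + exp(-4*t), 0]
  [0, 0, exp(-4*t)]

Strategy: write M = P · J · P⁻¹ where J is a Jordan canonical form, so e^{tM} = P · e^{tJ} · P⁻¹, and e^{tJ} can be computed block-by-block.

M has Jordan form
J =
  [-4,  1,  0]
  [ 0, -4,  0]
  [ 0,  0, -4]
(up to reordering of blocks).

Per-block formulas:
  For a 2×2 Jordan block J_2(-4): exp(t · J_2(-4)) = e^(-4t)·(I + t·N), where N is the 2×2 nilpotent shift.
  For a 1×1 block at λ = -4: exp(t · [-4]) = [e^(-4t)].

After assembling e^{tJ} and conjugating by P, we get:

e^{tM} =
  [-t*exp(-4*t) + exp(-4*t), t*exp(-4*t), 0]
  [-t*exp(-4*t), t*exp(-4*t) + exp(-4*t), 0]
  [0, 0, exp(-4*t)]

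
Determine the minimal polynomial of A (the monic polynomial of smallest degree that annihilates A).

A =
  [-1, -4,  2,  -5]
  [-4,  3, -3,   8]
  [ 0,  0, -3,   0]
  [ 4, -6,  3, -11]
x^3 + 9*x^2 + 27*x + 27

The characteristic polynomial is χ_A(x) = (x + 3)^4, so the eigenvalues are known. The minimal polynomial is
  m_A(x) = Π_λ (x − λ)^{k_λ}
where k_λ is the size of the *largest* Jordan block for λ (equivalently, the smallest k with (A − λI)^k v = 0 for every generalised eigenvector v of λ).

  λ = -3: largest Jordan block has size 3, contributing (x + 3)^3

So m_A(x) = (x + 3)^3 = x^3 + 9*x^2 + 27*x + 27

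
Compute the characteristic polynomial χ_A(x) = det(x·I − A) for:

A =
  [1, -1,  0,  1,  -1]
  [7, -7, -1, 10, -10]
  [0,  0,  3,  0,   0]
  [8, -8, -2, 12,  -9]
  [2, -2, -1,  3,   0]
x^5 - 9*x^4 + 27*x^3 - 27*x^2

Expanding det(x·I − A) (e.g. by cofactor expansion or by noting that A is similar to its Jordan form J, which has the same characteristic polynomial as A) gives
  χ_A(x) = x^5 - 9*x^4 + 27*x^3 - 27*x^2
which factors as x^2*(x - 3)^3. The eigenvalues (with algebraic multiplicities) are λ = 0 with multiplicity 2, λ = 3 with multiplicity 3.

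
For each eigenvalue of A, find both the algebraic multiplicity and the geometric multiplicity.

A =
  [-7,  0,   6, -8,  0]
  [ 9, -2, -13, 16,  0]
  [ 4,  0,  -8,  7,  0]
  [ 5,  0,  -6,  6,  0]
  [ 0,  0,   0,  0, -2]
λ = -5: alg = 1, geom = 1; λ = -2: alg = 4, geom = 2

Step 1 — factor the characteristic polynomial to read off the algebraic multiplicities:
  χ_A(x) = (x + 2)^4*(x + 5)

Step 2 — compute geometric multiplicities via the rank-nullity identity g(λ) = n − rank(A − λI):
  rank(A − (-5)·I) = 4, so dim ker(A − (-5)·I) = n − 4 = 1
  rank(A − (-2)·I) = 3, so dim ker(A − (-2)·I) = n − 3 = 2

Summary:
  λ = -5: algebraic multiplicity = 1, geometric multiplicity = 1
  λ = -2: algebraic multiplicity = 4, geometric multiplicity = 2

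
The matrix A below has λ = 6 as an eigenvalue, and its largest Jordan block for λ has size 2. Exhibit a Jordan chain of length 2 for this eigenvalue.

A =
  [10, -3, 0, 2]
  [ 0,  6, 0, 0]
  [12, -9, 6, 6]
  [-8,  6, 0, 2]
A Jordan chain for λ = 6 of length 2:
v_1 = (4, 0, 12, -8)ᵀ
v_2 = (1, 0, 0, 0)ᵀ

Let N = A − (6)·I. We want v_2 with N^2 v_2 = 0 but N^1 v_2 ≠ 0; then v_{j-1} := N · v_j for j = 2, …, 2.

Pick v_2 = (1, 0, 0, 0)ᵀ.
Then v_1 = N · v_2 = (4, 0, 12, -8)ᵀ.

Sanity check: (A − (6)·I) v_1 = (0, 0, 0, 0)ᵀ = 0. ✓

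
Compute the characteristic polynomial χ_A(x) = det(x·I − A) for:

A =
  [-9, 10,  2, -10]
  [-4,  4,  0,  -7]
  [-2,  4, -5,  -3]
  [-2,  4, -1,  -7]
x^4 + 17*x^3 + 108*x^2 + 304*x + 320

Expanding det(x·I − A) (e.g. by cofactor expansion or by noting that A is similar to its Jordan form J, which has the same characteristic polynomial as A) gives
  χ_A(x) = x^4 + 17*x^3 + 108*x^2 + 304*x + 320
which factors as (x + 4)^3*(x + 5). The eigenvalues (with algebraic multiplicities) are λ = -5 with multiplicity 1, λ = -4 with multiplicity 3.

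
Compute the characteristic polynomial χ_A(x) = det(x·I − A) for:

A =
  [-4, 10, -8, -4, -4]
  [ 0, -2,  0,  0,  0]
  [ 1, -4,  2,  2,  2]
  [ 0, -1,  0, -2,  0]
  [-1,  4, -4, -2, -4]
x^5 + 10*x^4 + 40*x^3 + 80*x^2 + 80*x + 32

Expanding det(x·I − A) (e.g. by cofactor expansion or by noting that A is similar to its Jordan form J, which has the same characteristic polynomial as A) gives
  χ_A(x) = x^5 + 10*x^4 + 40*x^3 + 80*x^2 + 80*x + 32
which factors as (x + 2)^5. The eigenvalues (with algebraic multiplicities) are λ = -2 with multiplicity 5.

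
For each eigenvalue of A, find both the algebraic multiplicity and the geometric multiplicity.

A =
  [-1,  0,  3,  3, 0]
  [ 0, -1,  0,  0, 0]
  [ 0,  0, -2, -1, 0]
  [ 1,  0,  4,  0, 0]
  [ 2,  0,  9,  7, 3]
λ = -1: alg = 4, geom = 2; λ = 3: alg = 1, geom = 1

Step 1 — factor the characteristic polynomial to read off the algebraic multiplicities:
  χ_A(x) = (x - 3)*(x + 1)^4

Step 2 — compute geometric multiplicities via the rank-nullity identity g(λ) = n − rank(A − λI):
  rank(A − (-1)·I) = 3, so dim ker(A − (-1)·I) = n − 3 = 2
  rank(A − (3)·I) = 4, so dim ker(A − (3)·I) = n − 4 = 1

Summary:
  λ = -1: algebraic multiplicity = 4, geometric multiplicity = 2
  λ = 3: algebraic multiplicity = 1, geometric multiplicity = 1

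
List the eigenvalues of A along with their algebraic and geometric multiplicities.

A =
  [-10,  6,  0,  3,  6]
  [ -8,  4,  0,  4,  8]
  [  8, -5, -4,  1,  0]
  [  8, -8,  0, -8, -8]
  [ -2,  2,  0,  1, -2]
λ = -4: alg = 5, geom = 3

Step 1 — factor the characteristic polynomial to read off the algebraic multiplicities:
  χ_A(x) = (x + 4)^5

Step 2 — compute geometric multiplicities via the rank-nullity identity g(λ) = n − rank(A − λI):
  rank(A − (-4)·I) = 2, so dim ker(A − (-4)·I) = n − 2 = 3

Summary:
  λ = -4: algebraic multiplicity = 5, geometric multiplicity = 3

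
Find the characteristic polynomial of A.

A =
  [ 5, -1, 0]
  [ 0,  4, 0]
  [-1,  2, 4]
x^3 - 13*x^2 + 56*x - 80

Expanding det(x·I − A) (e.g. by cofactor expansion or by noting that A is similar to its Jordan form J, which has the same characteristic polynomial as A) gives
  χ_A(x) = x^3 - 13*x^2 + 56*x - 80
which factors as (x - 5)*(x - 4)^2. The eigenvalues (with algebraic multiplicities) are λ = 4 with multiplicity 2, λ = 5 with multiplicity 1.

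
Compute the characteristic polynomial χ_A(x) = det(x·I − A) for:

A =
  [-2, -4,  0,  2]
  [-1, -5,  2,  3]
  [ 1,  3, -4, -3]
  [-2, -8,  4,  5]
x^4 + 6*x^3 + 13*x^2 + 12*x + 4

Expanding det(x·I − A) (e.g. by cofactor expansion or by noting that A is similar to its Jordan form J, which has the same characteristic polynomial as A) gives
  χ_A(x) = x^4 + 6*x^3 + 13*x^2 + 12*x + 4
which factors as (x + 1)^2*(x + 2)^2. The eigenvalues (with algebraic multiplicities) are λ = -2 with multiplicity 2, λ = -1 with multiplicity 2.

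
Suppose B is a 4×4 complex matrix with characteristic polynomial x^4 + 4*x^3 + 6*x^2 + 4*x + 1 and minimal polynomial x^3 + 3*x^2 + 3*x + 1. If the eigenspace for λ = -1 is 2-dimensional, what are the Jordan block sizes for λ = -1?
Block sizes for λ = -1: [3, 1]

Step 1 — from the characteristic polynomial, algebraic multiplicity of λ = -1 is 4. From dim ker(B − (-1)·I) = 2, there are exactly 2 Jordan blocks for λ = -1.
Step 2 — from the minimal polynomial, the factor (x + 1)^3 tells us the largest block for λ = -1 has size 3.
Step 3 — with total size 4, 2 blocks, and largest block 3, the block sizes (in nonincreasing order) are [3, 1].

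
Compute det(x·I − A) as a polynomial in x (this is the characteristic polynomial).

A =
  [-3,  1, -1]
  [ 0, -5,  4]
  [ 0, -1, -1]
x^3 + 9*x^2 + 27*x + 27

Expanding det(x·I − A) (e.g. by cofactor expansion or by noting that A is similar to its Jordan form J, which has the same characteristic polynomial as A) gives
  χ_A(x) = x^3 + 9*x^2 + 27*x + 27
which factors as (x + 3)^3. The eigenvalues (with algebraic multiplicities) are λ = -3 with multiplicity 3.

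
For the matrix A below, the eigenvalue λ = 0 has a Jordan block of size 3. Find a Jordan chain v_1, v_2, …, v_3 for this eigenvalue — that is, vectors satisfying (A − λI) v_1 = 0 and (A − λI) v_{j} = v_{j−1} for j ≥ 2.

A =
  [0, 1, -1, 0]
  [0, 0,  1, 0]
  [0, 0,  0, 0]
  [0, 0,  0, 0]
A Jordan chain for λ = 0 of length 3:
v_1 = (1, 0, 0, 0)ᵀ
v_2 = (-1, 1, 0, 0)ᵀ
v_3 = (0, 0, 1, 0)ᵀ

Let N = A − (0)·I. We want v_3 with N^3 v_3 = 0 but N^2 v_3 ≠ 0; then v_{j-1} := N · v_j for j = 3, …, 2.

Pick v_3 = (0, 0, 1, 0)ᵀ.
Then v_2 = N · v_3 = (-1, 1, 0, 0)ᵀ.
Then v_1 = N · v_2 = (1, 0, 0, 0)ᵀ.

Sanity check: (A − (0)·I) v_1 = (0, 0, 0, 0)ᵀ = 0. ✓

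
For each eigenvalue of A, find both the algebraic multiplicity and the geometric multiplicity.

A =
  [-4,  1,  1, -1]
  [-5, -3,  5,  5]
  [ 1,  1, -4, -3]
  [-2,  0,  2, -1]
λ = -3: alg = 4, geom = 2

Step 1 — factor the characteristic polynomial to read off the algebraic multiplicities:
  χ_A(x) = (x + 3)^4

Step 2 — compute geometric multiplicities via the rank-nullity identity g(λ) = n − rank(A − λI):
  rank(A − (-3)·I) = 2, so dim ker(A − (-3)·I) = n − 2 = 2

Summary:
  λ = -3: algebraic multiplicity = 4, geometric multiplicity = 2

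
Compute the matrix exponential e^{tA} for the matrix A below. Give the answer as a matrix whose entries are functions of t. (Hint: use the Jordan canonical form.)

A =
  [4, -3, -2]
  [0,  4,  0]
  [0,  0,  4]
e^{tA} =
  [exp(4*t), -3*t*exp(4*t), -2*t*exp(4*t)]
  [0, exp(4*t), 0]
  [0, 0, exp(4*t)]

Strategy: write A = P · J · P⁻¹ where J is a Jordan canonical form, so e^{tA} = P · e^{tJ} · P⁻¹, and e^{tJ} can be computed block-by-block.

A has Jordan form
J =
  [4, 1, 0]
  [0, 4, 0]
  [0, 0, 4]
(up to reordering of blocks).

Per-block formulas:
  For a 1×1 block at λ = 4: exp(t · [4]) = [e^(4t)].
  For a 2×2 Jordan block J_2(4): exp(t · J_2(4)) = e^(4t)·(I + t·N), where N is the 2×2 nilpotent shift.

After assembling e^{tJ} and conjugating by P, we get:

e^{tA} =
  [exp(4*t), -3*t*exp(4*t), -2*t*exp(4*t)]
  [0, exp(4*t), 0]
  [0, 0, exp(4*t)]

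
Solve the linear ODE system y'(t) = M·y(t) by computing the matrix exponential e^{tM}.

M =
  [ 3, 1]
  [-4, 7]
e^{tM} =
  [-2*t*exp(5*t) + exp(5*t), t*exp(5*t)]
  [-4*t*exp(5*t), 2*t*exp(5*t) + exp(5*t)]

Strategy: write M = P · J · P⁻¹ where J is a Jordan canonical form, so e^{tM} = P · e^{tJ} · P⁻¹, and e^{tJ} can be computed block-by-block.

M has Jordan form
J =
  [5, 1]
  [0, 5]
(up to reordering of blocks).

Per-block formulas:
  For a 2×2 Jordan block J_2(5): exp(t · J_2(5)) = e^(5t)·(I + t·N), where N is the 2×2 nilpotent shift.

After assembling e^{tJ} and conjugating by P, we get:

e^{tM} =
  [-2*t*exp(5*t) + exp(5*t), t*exp(5*t)]
  [-4*t*exp(5*t), 2*t*exp(5*t) + exp(5*t)]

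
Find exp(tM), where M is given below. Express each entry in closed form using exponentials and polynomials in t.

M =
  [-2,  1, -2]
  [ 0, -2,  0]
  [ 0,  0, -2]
e^{tM} =
  [exp(-2*t), t*exp(-2*t), -2*t*exp(-2*t)]
  [0, exp(-2*t), 0]
  [0, 0, exp(-2*t)]

Strategy: write M = P · J · P⁻¹ where J is a Jordan canonical form, so e^{tM} = P · e^{tJ} · P⁻¹, and e^{tJ} can be computed block-by-block.

M has Jordan form
J =
  [-2,  1,  0]
  [ 0, -2,  0]
  [ 0,  0, -2]
(up to reordering of blocks).

Per-block formulas:
  For a 2×2 Jordan block J_2(-2): exp(t · J_2(-2)) = e^(-2t)·(I + t·N), where N is the 2×2 nilpotent shift.
  For a 1×1 block at λ = -2: exp(t · [-2]) = [e^(-2t)].

After assembling e^{tJ} and conjugating by P, we get:

e^{tM} =
  [exp(-2*t), t*exp(-2*t), -2*t*exp(-2*t)]
  [0, exp(-2*t), 0]
  [0, 0, exp(-2*t)]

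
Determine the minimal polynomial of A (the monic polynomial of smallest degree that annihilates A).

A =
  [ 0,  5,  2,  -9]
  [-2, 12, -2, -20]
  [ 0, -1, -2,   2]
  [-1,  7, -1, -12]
x^4 + 2*x^3 - 3*x^2 - 4*x + 4

The characteristic polynomial is χ_A(x) = (x - 1)^2*(x + 2)^2, so the eigenvalues are known. The minimal polynomial is
  m_A(x) = Π_λ (x − λ)^{k_λ}
where k_λ is the size of the *largest* Jordan block for λ (equivalently, the smallest k with (A − λI)^k v = 0 for every generalised eigenvector v of λ).

  λ = -2: largest Jordan block has size 2, contributing (x + 2)^2
  λ = 1: largest Jordan block has size 2, contributing (x − 1)^2

So m_A(x) = (x - 1)^2*(x + 2)^2 = x^4 + 2*x^3 - 3*x^2 - 4*x + 4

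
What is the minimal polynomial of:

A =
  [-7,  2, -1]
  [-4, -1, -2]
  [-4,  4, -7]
x^2 + 10*x + 25

The characteristic polynomial is χ_A(x) = (x + 5)^3, so the eigenvalues are known. The minimal polynomial is
  m_A(x) = Π_λ (x − λ)^{k_λ}
where k_λ is the size of the *largest* Jordan block for λ (equivalently, the smallest k with (A − λI)^k v = 0 for every generalised eigenvector v of λ).

  λ = -5: largest Jordan block has size 2, contributing (x + 5)^2

So m_A(x) = (x + 5)^2 = x^2 + 10*x + 25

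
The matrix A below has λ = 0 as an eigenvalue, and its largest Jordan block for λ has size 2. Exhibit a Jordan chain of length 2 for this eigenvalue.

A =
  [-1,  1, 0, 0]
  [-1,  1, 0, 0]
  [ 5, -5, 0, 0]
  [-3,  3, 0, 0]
A Jordan chain for λ = 0 of length 2:
v_1 = (-1, -1, 5, -3)ᵀ
v_2 = (1, 0, 0, 0)ᵀ

Let N = A − (0)·I. We want v_2 with N^2 v_2 = 0 but N^1 v_2 ≠ 0; then v_{j-1} := N · v_j for j = 2, …, 2.

Pick v_2 = (1, 0, 0, 0)ᵀ.
Then v_1 = N · v_2 = (-1, -1, 5, -3)ᵀ.

Sanity check: (A − (0)·I) v_1 = (0, 0, 0, 0)ᵀ = 0. ✓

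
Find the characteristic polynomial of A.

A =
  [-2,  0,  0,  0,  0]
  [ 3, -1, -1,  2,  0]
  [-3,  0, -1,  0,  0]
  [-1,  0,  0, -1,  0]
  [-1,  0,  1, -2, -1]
x^5 + 6*x^4 + 14*x^3 + 16*x^2 + 9*x + 2

Expanding det(x·I − A) (e.g. by cofactor expansion or by noting that A is similar to its Jordan form J, which has the same characteristic polynomial as A) gives
  χ_A(x) = x^5 + 6*x^4 + 14*x^3 + 16*x^2 + 9*x + 2
which factors as (x + 1)^4*(x + 2). The eigenvalues (with algebraic multiplicities) are λ = -2 with multiplicity 1, λ = -1 with multiplicity 4.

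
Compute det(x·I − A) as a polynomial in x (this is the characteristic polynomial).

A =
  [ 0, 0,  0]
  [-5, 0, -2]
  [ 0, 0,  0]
x^3

Expanding det(x·I − A) (e.g. by cofactor expansion or by noting that A is similar to its Jordan form J, which has the same characteristic polynomial as A) gives
  χ_A(x) = x^3
which factors as x^3. The eigenvalues (with algebraic multiplicities) are λ = 0 with multiplicity 3.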